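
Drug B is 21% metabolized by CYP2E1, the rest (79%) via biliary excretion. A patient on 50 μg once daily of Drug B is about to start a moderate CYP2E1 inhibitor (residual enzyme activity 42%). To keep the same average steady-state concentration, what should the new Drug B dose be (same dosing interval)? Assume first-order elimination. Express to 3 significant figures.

The CYP2E1 pathway (21% of clearance) falls to 0.42× activity: 0.21 × 0.42 = 0.0882.
The remaining 79% of clearance is unaffected.
New clearance relative to baseline: 0.0882 + 0.79 = 0.8782.
Exposure is unchanged when dose changes in proportion to clearance. New dose = 50 μg × 0.8782 = 43.9 μg.

43.9 μg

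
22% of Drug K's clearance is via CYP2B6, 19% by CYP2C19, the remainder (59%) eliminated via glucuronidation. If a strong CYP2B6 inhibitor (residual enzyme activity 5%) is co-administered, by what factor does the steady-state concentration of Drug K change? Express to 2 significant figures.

1.3

The CYP2B6 pathway (22% of clearance) falls to 0.05× activity: 0.22 × 0.05 = 0.011.
CYP2C19 (19%) and the residual 59% are unaffected.
Relative clearance = 0.011 + 0.19 + 0.59 = 0.791.
Steady-state concentration is inversely proportional to clearance, so the fold-change is 1 / 0.791 = 1.3.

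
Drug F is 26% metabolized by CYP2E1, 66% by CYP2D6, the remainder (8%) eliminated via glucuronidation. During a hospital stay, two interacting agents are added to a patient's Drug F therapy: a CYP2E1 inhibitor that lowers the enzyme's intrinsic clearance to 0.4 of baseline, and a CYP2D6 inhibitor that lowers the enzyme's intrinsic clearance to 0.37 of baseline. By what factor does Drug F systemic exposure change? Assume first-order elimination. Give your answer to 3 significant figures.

CYP2E1: 0.26 × 0.4 = 0.104
CYP2D6: 0.66 × 0.37 = 0.2442
Other: 0.08 (unchanged)
Relative clearance = 0.104 + 0.2442 + 0.08 = 0.4282.
Net systemic exposure ratio = 1 / 0.4282 = 2.34.

2.34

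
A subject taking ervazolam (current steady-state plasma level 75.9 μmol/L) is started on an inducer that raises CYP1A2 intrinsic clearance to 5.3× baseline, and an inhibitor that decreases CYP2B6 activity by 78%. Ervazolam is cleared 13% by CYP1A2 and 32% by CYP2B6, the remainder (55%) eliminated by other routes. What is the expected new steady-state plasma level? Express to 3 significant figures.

CYP1A2: 0.13 × 5.3 = 0.689
CYP2B6: 0.32 × 0.22 = 0.0704
Other: 0.55 (unchanged)
CL_new/CL_old = 0.689 + 0.0704 + 0.55 = 1.3094.
Steady-state plasma level ∝ 1/CL: new value = 75.9 / 1.3094 = 58.0 μmol/L.

58.0 μmol/L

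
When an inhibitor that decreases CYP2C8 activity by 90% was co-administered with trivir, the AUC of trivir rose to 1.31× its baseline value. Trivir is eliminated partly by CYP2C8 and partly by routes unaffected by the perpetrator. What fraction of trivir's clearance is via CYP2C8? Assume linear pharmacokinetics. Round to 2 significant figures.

Call the CYP2C8 fraction fm. After the interaction, CL_new/CL_old = fm × 0.1 + (1 − fm).
AUC ratio = 1 / (new CL fraction), so new CL fraction = 1 / 1.31 = 0.7634.
fm × 0.1 + 1 − fm = 0.7634  ⇒  fm × (0.1 − 1) = −0.2366  ⇒  fm = 0.26.

0.26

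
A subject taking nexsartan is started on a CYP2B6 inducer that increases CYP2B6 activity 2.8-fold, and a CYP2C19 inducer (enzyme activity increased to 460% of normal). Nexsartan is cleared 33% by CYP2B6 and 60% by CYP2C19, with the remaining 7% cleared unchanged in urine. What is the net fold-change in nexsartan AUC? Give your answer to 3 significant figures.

0.266

The CYP2B6 pathway (33% of clearance) rises to 2.8× activity: 0.33 × 2.8 = 0.924.
The CYP2C19 pathway (60% of clearance) is boosted to 4.6× activity: 0.6 × 4.6 = 2.76.
Non-CYP routes (7%) are unchanged.
New clearance relative to baseline: 0.924 + 2.76 + 0.07 = 3.754.
Net AUC ratio = 1 / 3.754 = 0.266.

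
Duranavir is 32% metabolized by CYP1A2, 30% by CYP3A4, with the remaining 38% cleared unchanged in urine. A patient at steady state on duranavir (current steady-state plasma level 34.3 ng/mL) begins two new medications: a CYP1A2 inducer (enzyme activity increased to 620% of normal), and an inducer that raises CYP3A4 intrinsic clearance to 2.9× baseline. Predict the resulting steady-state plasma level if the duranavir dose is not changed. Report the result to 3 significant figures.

10.6 ng/mL

CYP1A2: 0.32 × 6.2 = 1.984
CYP3A4: 0.3 × 2.9 = 0.87
Other: 0.38 (unchanged)
New clearance relative to baseline: 1.984 + 0.87 + 0.38 = 3.234.
New steady-state plasma level = 34.3 / 3.234 = 10.6 ng/mL (concentration scales inversely with clearance).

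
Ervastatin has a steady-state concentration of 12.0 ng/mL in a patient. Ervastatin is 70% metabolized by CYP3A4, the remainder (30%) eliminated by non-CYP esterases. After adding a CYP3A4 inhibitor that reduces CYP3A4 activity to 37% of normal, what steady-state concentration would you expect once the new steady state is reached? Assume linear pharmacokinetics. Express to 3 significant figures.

21.5 ng/mL

The CYP3A4 pathway (70% of clearance) drops to 0.37× activity: 0.7 × 0.37 = 0.259.
Non-CYP routes (30%) are unchanged.
CL_new/CL_old = 0.259 + 0.3 = 0.559.
New steady-state concentration = baseline ÷ relative clearance = 12.0 / 0.559 = 21.5 ng/mL.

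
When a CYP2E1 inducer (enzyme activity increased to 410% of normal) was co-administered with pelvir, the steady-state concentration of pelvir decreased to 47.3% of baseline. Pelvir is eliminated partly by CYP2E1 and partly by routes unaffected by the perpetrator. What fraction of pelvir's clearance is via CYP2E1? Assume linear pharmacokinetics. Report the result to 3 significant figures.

0.359

Let x = fm,CYP2E1. Because steady-state concentration ∝ 1/CL, relative clearance rose to 1/0.473 = 2.114.
Setting x·4.1 + (1 − x) = 2.114 and solving: x = (2.114 − 1)/(4.1 − 1) = 0.359.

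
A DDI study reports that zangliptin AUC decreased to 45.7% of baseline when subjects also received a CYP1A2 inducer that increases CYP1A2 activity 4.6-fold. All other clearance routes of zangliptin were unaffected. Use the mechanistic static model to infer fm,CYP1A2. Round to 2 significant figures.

Let x = fm,CYP1A2. Because AUC ∝ 1/CL, relative clearance rose to 1/0.457 = 2.188.
Setting x·4.6 + (1 − x) = 2.188 and solving: x = (2.188 − 1)/(4.6 − 1) = 0.33.

0.33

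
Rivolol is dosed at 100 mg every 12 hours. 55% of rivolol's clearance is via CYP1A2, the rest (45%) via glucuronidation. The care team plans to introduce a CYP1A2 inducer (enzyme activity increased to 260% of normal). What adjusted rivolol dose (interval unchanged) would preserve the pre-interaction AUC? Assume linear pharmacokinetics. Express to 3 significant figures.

188 mg

CYP1A2: 0.55 × 2.6 = 1.43
Other: 0.45 (unchanged)
CL_new/CL_old = 1.43 + 0.45 = 1.88.
Css,avg = (dose rate)/CL, so holding Css fixed requires dose ∝ CL: 100 × 1.88 = 188 mg.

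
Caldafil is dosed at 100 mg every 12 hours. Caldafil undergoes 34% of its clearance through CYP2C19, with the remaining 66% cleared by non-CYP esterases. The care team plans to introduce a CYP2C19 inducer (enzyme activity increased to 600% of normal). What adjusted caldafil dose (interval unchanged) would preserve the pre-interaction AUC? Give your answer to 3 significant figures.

270 mg

The CYP2C19 pathway (34% of clearance) increases to 6× activity: 0.34 × 6 = 2.04.
The remaining 66% of clearance is unaffected.
Relative clearance = 2.04 + 0.66 = 2.7.
Exposure is unchanged when dose changes in proportion to clearance. New dose = 100 mg × 2.7 = 270 mg.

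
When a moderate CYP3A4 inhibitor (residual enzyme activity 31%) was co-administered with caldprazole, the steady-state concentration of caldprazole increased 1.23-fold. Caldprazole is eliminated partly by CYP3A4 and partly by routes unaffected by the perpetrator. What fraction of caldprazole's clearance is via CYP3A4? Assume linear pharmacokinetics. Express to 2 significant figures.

Write x for the fraction cleared via CYP3A4. The observed steady-state concentration change means clearance fell to 1/1.23 = 0.813 of baseline.
Only the CYP3A4 route changed, so 0.813 = x·0.31 + (1 − x), giving x = 0.27.

0.27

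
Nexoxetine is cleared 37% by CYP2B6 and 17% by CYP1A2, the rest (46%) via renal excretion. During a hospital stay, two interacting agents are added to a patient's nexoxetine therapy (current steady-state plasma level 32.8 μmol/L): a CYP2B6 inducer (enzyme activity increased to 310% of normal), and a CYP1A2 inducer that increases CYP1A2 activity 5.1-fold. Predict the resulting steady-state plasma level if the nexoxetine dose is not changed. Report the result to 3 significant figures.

13.3 μmol/L

CYP2B6: 0.37 × 3.1 = 1.147
CYP1A2: 0.17 × 5.1 = 0.867
Other: 0.46 (unchanged)
Relative clearance = 1.147 + 0.867 + 0.46 = 2.474.
Steady-state plasma level ∝ 1/CL: new value = 32.8 / 2.474 = 13.3 μmol/L.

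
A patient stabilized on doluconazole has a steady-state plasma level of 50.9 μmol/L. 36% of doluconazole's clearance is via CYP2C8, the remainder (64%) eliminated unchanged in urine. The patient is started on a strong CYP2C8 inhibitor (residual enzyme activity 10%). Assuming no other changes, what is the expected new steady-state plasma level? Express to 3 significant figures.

75.3 μmol/L

The CYP2C8 pathway (36% of clearance) drops to 0.1× activity: 0.36 × 0.1 = 0.036.
Non-CYP routes (64%) are unchanged.
New clearance relative to baseline: 0.036 + 0.64 = 0.676.
New steady-state plasma level = baseline ÷ relative clearance = 50.9 / 0.676 = 75.3 μmol/L.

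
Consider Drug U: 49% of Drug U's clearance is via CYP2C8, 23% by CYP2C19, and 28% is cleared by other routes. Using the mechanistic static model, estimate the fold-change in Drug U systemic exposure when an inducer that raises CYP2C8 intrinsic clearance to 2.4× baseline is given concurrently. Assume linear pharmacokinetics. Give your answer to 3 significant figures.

CYP2C8: 0.49 × 2.4 = 1.176
CYP2C19: 0.23 (unchanged)
Other: 0.28 (unchanged)
Relative clearance = 1.176 + 0.23 + 0.28 = 1.686.
Since systemic exposure ∝ 1/CL, the ratio is 1 / 1.686 = 0.593.

0.593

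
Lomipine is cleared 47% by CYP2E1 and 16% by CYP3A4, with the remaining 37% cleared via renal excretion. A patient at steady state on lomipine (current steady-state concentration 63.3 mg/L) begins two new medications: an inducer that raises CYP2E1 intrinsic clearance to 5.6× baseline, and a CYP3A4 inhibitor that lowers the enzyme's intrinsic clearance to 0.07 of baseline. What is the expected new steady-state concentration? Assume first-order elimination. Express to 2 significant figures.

CYP2E1: 0.47 × 5.6 = 2.632
CYP3A4: 0.16 × 0.07 = 0.0112
Other: 0.37 (unchanged)
Relative clearance = 2.632 + 0.0112 + 0.37 = 3.0132.
New steady-state concentration = 63.3 / 3.0132 = 21 mg/L (concentration scales inversely with clearance).

21 mg/L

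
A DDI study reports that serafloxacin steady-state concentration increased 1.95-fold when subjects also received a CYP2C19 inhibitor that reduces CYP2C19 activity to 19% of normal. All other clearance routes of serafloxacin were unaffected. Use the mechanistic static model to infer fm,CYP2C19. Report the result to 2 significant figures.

0.60

Call the CYP2C19 fraction fm. After the interaction, CL_new/CL_old = fm × 0.19 + (1 − fm).
Steady-state concentration ratio = 1 / (new CL fraction), so new CL fraction = 1 / 1.95 = 0.5128.
fm × 0.19 + 1 − fm = 0.5128  ⇒  fm × (0.19 − 1) = −0.4872  ⇒  fm = 0.60.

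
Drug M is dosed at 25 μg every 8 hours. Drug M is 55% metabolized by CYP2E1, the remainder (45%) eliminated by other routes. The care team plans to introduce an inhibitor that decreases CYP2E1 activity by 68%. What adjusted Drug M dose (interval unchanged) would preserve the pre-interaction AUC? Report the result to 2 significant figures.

The CYP2E1 pathway (55% of clearance) drops to 0.32× activity: 0.55 × 0.32 = 0.176.
Non-CYP routes (45%) are unchanged.
CL_new/CL_old = 0.176 + 0.45 = 0.626.
To maintain the same steady-state level, dose must scale with clearance: new dose = 25 × 0.626 = 16 μg.

16 μg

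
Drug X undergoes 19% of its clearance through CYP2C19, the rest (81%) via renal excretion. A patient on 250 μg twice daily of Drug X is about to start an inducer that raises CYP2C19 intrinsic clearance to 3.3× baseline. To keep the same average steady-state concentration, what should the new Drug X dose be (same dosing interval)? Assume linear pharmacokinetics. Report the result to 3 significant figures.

The CYP2C19 pathway (19% of clearance) is boosted to 3.3× activity: 0.19 × 3.3 = 0.627.
Non-CYP routes (81%) are unchanged.
New clearance relative to baseline: 0.627 + 0.81 = 1.437.
Exposure is unchanged when dose changes in proportion to clearance. New dose = 250 μg × 1.437 = 359 μg.

359 μg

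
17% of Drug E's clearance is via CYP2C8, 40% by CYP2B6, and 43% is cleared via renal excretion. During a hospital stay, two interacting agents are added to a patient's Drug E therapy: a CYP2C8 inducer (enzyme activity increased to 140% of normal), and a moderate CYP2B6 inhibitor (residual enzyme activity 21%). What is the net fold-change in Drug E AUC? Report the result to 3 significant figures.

1.33

The CYP2C8 pathway (17% of clearance) is boosted to 1.4× activity: 0.17 × 1.4 = 0.238.
The CYP2B6 pathway (40% of clearance) is reduced to 0.21× activity: 0.4 × 0.21 = 0.084.
The remaining 43% of clearance is unaffected.
New clearance relative to baseline: 0.238 + 0.084 + 0.43 = 0.752.
AUC ∝ 1/CL: fold-change = 1 / 0.752 = 1.33.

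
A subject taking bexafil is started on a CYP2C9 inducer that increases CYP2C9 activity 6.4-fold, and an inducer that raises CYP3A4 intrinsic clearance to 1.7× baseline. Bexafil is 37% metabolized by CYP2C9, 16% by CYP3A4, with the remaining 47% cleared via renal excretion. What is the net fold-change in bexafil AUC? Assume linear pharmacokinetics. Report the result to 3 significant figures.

0.322

The CYP2C9 pathway (37% of clearance) increases to 6.4× activity: 0.37 × 6.4 = 2.368.
The CYP3A4 pathway (16% of clearance) rises to 1.7× activity: 0.16 × 1.7 = 0.272.
Non-CYP routes (47%) are unchanged.
New clearance relative to baseline: 2.368 + 0.272 + 0.47 = 3.11.
Net AUC ratio = 1 / 3.11 = 0.322.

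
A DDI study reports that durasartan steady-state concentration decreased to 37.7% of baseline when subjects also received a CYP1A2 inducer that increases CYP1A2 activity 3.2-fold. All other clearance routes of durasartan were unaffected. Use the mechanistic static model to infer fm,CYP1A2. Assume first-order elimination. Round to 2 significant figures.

CL'/CL = 1 / 0.377 = 2.653
3.2·fm + (1 − fm) = 2.653
fm = (2.653 − 1) / (3.2 − 1) = 0.75

0.75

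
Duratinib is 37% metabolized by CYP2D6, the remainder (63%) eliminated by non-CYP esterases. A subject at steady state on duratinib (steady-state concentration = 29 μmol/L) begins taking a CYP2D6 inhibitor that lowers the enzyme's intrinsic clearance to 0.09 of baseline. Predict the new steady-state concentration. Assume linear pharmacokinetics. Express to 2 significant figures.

CYP2D6: 0.37 × 0.09 = 0.0333
Other: 0.63 (unchanged)
New clearance relative to baseline: 0.0333 + 0.63 = 0.6633.
Steady-state concentration ∝ 1/CL, so new value = 29 / 0.6633 = 44 μmol/L.

44 μmol/L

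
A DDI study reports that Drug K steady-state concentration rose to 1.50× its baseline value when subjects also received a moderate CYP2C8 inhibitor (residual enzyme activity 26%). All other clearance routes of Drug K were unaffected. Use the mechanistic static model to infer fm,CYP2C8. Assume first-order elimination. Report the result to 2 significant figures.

Call the CYP2C8 fraction fm. After the interaction, CL_new/CL_old = fm × 0.26 + (1 − fm).
Steady-state concentration ratio = 1 / (new CL fraction), so new CL fraction = 1 / 1.50 = 0.6667.
fm × 0.26 + 1 − fm = 0.6667  ⇒  fm × (0.26 − 1) = −0.3333  ⇒  fm = 0.45.

0.45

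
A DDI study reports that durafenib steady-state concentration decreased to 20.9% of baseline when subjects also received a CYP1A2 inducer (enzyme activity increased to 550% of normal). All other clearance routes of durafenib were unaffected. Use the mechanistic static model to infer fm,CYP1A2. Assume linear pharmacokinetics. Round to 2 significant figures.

Call the CYP1A2 fraction fm. After the interaction, CL_new/CL_old = fm × 5.5 + (1 − fm).
Steady-state concentration ratio = 1 / (new CL fraction), so new CL fraction = 1 / 0.209 = 4.785.
fm × 5.5 + 1 − fm = 4.785  ⇒  fm × (5.5 − 1) = 3.785  ⇒  fm = 0.84.

0.84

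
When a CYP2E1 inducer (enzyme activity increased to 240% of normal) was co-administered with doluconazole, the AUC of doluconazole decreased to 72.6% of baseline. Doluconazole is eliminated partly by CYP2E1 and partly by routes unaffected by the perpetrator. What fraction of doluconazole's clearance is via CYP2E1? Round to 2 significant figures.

Call the CYP2E1 fraction fm. After the interaction, CL_new/CL_old = fm × 2.4 + (1 − fm).
AUC ratio = 1 / (new CL fraction), so new CL fraction = 1 / 0.726 = 1.377.
fm × 2.4 + 1 − fm = 1.377  ⇒  fm × (2.4 − 1) = 0.3774  ⇒  fm = 0.27.

0.27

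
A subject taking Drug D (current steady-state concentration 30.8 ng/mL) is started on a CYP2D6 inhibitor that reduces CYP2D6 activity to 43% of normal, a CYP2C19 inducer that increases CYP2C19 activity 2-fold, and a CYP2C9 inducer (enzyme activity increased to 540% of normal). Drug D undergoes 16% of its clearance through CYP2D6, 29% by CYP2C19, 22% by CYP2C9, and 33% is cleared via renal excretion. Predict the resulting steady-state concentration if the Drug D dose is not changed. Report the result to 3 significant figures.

The CYP2D6 pathway (16% of clearance) falls to 0.43× activity: 0.16 × 0.43 = 0.0688.
The CYP2C19 pathway (29% of clearance) is boosted to 2× activity: 0.29 × 2 = 0.58.
The CYP2C9 pathway (22% of clearance) increases to 5.4× activity: 0.22 × 5.4 = 1.188.
Non-CYP routes (33%) are unchanged.
New clearance relative to baseline: 0.0688 + 0.58 + 1.188 + 0.33 = 2.1668.
New steady-state concentration = 30.8 / 2.1668 = 14.2 ng/mL (concentration scales inversely with clearance).

14.2 ng/mL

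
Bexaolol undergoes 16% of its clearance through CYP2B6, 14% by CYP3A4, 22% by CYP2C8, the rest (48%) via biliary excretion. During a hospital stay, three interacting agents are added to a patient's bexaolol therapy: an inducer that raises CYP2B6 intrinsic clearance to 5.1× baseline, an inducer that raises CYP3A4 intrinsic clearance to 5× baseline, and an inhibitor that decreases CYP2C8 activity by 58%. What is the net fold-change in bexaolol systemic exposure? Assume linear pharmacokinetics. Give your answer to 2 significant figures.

0.48

The CYP2B6 pathway (16% of clearance) is boosted to 5.1× activity: 0.16 × 5.1 = 0.816.
The CYP3A4 pathway (14% of clearance) is boosted to 5× activity: 0.14 × 5 = 0.7.
The CYP2C8 pathway (22% of clearance) falls to 0.42× activity: 0.22 × 0.42 = 0.0924.
The remaining 48% of clearance is unaffected.
CL_new/CL_old = 0.816 + 0.7 + 0.0924 + 0.48 = 2.0884.
Net systemic exposure ratio = 1 / 2.0884 = 0.48.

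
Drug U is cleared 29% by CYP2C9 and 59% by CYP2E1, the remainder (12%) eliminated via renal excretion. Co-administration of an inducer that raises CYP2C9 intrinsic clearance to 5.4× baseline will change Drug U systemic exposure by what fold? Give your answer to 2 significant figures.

0.44

CYP2C9: 0.29 × 5.4 = 1.566
CYP2E1: 0.59 (unchanged)
Other: 0.12 (unchanged)
Relative clearance = 1.566 + 0.59 + 0.12 = 2.276.
Since systemic exposure ∝ 1/CL, the ratio is 1 / 2.276 = 0.44.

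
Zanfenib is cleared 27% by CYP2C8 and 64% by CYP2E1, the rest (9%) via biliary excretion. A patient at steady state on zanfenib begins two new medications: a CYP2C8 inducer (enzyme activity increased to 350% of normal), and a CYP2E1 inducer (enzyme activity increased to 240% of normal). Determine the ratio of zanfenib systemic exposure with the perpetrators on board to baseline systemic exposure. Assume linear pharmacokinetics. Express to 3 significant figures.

The CYP2C8 pathway (27% of clearance) is boosted to 3.5× activity: 0.27 × 3.5 = 0.945.
The CYP2E1 pathway (64% of clearance) rises to 2.4× activity: 0.64 × 2.4 = 1.536.
The remaining 9% of clearance is unaffected.
Relative clearance = 0.945 + 1.536 + 0.09 = 2.571.
Systemic exposure ∝ 1/CL: fold-change = 1 / 2.571 = 0.389.

0.389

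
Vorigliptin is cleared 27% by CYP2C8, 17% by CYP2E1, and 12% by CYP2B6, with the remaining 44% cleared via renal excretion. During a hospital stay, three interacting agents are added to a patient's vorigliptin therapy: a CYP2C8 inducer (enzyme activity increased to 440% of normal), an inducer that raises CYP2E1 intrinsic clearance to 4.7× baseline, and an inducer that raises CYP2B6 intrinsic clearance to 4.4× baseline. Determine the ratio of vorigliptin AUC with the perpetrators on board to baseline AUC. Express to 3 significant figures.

0.338

The CYP2C8 pathway (27% of clearance) increases to 4.4× activity: 0.27 × 4.4 = 1.188.
The CYP2E1 pathway (17% of clearance) is boosted to 4.7× activity: 0.17 × 4.7 = 0.799.
The CYP2B6 pathway (12% of clearance) is boosted to 4.4× activity: 0.12 × 4.4 = 0.528.
Non-CYP routes (44%) are unchanged.
CL_new/CL_old = 1.188 + 0.799 + 0.528 + 0.44 = 2.955.
Because AUC varies inversely with clearance, the combined effect is 1 / 2.955 = 0.338.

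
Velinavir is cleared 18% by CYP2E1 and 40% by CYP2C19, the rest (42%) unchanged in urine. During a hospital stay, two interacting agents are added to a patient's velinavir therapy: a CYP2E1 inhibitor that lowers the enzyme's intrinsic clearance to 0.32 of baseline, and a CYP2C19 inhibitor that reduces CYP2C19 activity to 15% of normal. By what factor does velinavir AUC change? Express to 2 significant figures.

1.9

CYP2E1: 0.18 × 0.32 = 0.0576
CYP2C19: 0.4 × 0.15 = 0.06
Other: 0.42 (unchanged)
New clearance relative to baseline: 0.0576 + 0.06 + 0.42 = 0.5376.
Net AUC ratio = 1 / 0.5376 = 1.9.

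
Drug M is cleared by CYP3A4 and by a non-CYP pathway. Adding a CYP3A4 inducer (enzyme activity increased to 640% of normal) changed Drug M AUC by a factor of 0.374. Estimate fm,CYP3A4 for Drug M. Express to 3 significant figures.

Let fm be the CYP3A4 fraction. New clearance relative to baseline = fm × 6.4 + (1 − fm).
AUC ratio = 1 / (new CL fraction), so new CL fraction = 1 / 0.374 = 2.674.
fm × 6.4 + 1 − fm = 2.674  ⇒  fm × (6.4 − 1) = 1.674  ⇒  fm = 0.310.

0.310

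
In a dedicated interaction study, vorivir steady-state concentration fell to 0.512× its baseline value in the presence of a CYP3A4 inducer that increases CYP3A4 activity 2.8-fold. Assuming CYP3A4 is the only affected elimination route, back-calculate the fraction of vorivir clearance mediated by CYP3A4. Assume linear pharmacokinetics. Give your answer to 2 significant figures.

Call the CYP3A4 fraction fm. After the interaction, CL_new/CL_old = fm × 2.8 + (1 − fm).
Steady-state concentration ratio = 1 / (new CL fraction), so new CL fraction = 1 / 0.512 = 1.953.
fm × 2.8 + 1 − fm = 1.953  ⇒  fm × (2.8 − 1) = 0.9531  ⇒  fm = 0.53.

0.53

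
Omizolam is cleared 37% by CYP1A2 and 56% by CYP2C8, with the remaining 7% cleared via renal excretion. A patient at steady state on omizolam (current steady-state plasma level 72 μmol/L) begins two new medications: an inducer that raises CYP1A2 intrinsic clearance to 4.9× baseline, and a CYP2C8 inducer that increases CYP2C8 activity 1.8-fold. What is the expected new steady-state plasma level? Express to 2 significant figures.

The CYP1A2 pathway (37% of clearance) increases to 4.9× activity: 0.37 × 4.9 = 1.813.
The CYP2C8 pathway (56% of clearance) rises to 1.8× activity: 0.56 × 1.8 = 1.008.
Non-CYP routes (7%) are unchanged.
Relative clearance = 1.813 + 1.008 + 0.07 = 2.891.
Dividing the baseline by the relative clearance: 72 / 2.891 = 25 μmol/L.

25 μmol/L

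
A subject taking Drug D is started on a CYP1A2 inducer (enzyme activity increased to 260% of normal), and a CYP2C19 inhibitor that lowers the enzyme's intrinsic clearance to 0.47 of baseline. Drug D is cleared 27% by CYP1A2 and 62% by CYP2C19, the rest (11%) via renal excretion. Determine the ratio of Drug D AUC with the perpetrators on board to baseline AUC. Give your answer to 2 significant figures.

0.91

The CYP1A2 pathway (27% of clearance) rises to 2.6× activity: 0.27 × 2.6 = 0.702.
The CYP2C19 pathway (62% of clearance) is reduced to 0.47× activity: 0.62 × 0.47 = 0.2914.
The remaining 11% of clearance is unaffected.
Relative clearance = 0.702 + 0.2914 + 0.11 = 1.1034.
Net AUC ratio = 1 / 1.1034 = 0.91.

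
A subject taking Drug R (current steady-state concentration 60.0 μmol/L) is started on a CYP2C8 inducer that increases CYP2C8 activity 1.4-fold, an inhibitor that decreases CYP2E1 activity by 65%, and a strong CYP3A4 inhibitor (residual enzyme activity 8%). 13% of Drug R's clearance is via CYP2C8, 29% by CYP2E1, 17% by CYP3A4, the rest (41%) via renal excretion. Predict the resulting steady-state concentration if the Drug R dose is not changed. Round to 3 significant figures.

CYP2C8: 0.13 × 1.4 = 0.182
CYP2E1: 0.29 × 0.35 = 0.1015
CYP3A4: 0.17 × 0.08 = 0.0136
Other: 0.41 (unchanged)
Relative clearance = 0.182 + 0.1015 + 0.0136 + 0.41 = 0.7071.
New steady-state concentration = 60.0 / 0.7071 = 84.9 μmol/L (concentration scales inversely with clearance).

84.9 μmol/L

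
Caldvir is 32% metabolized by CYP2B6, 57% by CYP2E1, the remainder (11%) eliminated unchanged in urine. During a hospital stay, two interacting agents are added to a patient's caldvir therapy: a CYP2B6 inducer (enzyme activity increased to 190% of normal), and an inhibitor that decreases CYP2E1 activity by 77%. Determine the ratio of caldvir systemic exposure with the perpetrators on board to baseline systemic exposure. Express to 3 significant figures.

The CYP2B6 pathway (32% of clearance) is boosted to 1.9× activity: 0.32 × 1.9 = 0.608.
The CYP2E1 pathway (57% of clearance) drops to 0.23× activity: 0.57 × 0.23 = 0.1311.
The remaining 11% of clearance is unaffected.
CL_new/CL_old = 0.608 + 0.1311 + 0.11 = 0.8491.
Systemic exposure ∝ 1/CL: fold-change = 1 / 0.8491 = 1.18.

1.18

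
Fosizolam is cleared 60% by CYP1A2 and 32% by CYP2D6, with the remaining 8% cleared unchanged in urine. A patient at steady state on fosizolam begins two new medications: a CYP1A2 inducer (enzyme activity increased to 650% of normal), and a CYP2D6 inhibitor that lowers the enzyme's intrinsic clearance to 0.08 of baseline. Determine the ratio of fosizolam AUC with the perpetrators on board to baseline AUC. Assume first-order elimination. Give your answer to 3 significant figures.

CYP1A2: 0.6 × 6.5 = 3.9
CYP2D6: 0.32 × 0.08 = 0.0256
Other: 0.08 (unchanged)
Relative clearance = 3.9 + 0.0256 + 0.08 = 4.0056.
Net AUC ratio = 1 / 4.0056 = 0.250.

0.250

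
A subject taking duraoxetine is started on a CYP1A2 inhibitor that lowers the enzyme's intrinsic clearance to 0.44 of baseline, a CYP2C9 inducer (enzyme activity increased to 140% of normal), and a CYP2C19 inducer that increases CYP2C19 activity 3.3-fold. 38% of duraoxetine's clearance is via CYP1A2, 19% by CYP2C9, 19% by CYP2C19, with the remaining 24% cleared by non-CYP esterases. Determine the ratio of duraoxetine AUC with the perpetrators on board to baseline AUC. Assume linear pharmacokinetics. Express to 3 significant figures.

0.769

The CYP1A2 pathway (38% of clearance) is reduced to 0.44× activity: 0.38 × 0.44 = 0.1672.
The CYP2C9 pathway (19% of clearance) rises to 1.4× activity: 0.19 × 1.4 = 0.266.
The CYP2C19 pathway (19% of clearance) increases to 3.3× activity: 0.19 × 3.3 = 0.627.
Non-CYP routes (24%) are unchanged.
CL_new/CL_old = 0.1672 + 0.266 + 0.627 + 0.24 = 1.3002.
Because AUC varies inversely with clearance, the combined effect is 1 / 1.3002 = 0.769.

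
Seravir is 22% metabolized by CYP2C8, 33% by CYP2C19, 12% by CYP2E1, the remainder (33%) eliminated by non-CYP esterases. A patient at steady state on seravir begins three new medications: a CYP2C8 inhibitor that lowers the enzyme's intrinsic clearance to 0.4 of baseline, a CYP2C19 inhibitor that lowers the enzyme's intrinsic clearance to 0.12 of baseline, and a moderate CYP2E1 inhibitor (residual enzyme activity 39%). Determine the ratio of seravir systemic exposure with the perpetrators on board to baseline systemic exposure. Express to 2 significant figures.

2.0

The CYP2C8 pathway (22% of clearance) falls to 0.4× activity: 0.22 × 0.4 = 0.088.
The CYP2C19 pathway (33% of clearance) drops to 0.12× activity: 0.33 × 0.12 = 0.0396.
The CYP2E1 pathway (12% of clearance) is reduced to 0.39× activity: 0.12 × 0.39 = 0.0468.
The remaining 33% of clearance is unaffected.
New clearance relative to baseline: 0.088 + 0.0396 + 0.0468 + 0.33 = 0.5044.
Systemic exposure ∝ 1/CL: fold-change = 1 / 0.5044 = 2.0.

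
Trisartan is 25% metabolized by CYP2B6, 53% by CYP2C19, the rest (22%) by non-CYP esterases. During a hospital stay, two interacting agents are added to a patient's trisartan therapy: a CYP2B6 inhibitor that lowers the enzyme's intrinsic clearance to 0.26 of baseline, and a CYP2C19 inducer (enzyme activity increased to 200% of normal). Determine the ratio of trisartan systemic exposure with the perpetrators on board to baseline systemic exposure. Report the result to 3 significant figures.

The CYP2B6 pathway (25% of clearance) drops to 0.26× activity: 0.25 × 0.26 = 0.065.
The CYP2C19 pathway (53% of clearance) increases to 2× activity: 0.53 × 2 = 1.06.
Non-CYP routes (22%) are unchanged.
New clearance relative to baseline: 0.065 + 1.06 + 0.22 = 1.345.
Net systemic exposure ratio = 1 / 1.345 = 0.743.

0.743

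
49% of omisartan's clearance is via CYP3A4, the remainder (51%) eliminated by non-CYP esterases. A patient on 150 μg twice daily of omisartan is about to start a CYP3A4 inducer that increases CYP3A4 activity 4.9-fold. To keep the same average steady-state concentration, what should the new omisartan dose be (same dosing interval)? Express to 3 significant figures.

The CYP3A4 pathway (49% of clearance) rises to 4.9× activity: 0.49 × 4.9 = 2.401.
The remaining 51% of clearance is unaffected.
New clearance relative to baseline: 2.401 + 0.51 = 2.911.
Css,avg = (dose rate)/CL, so holding Css fixed requires dose ∝ CL: 150 × 2.911 = 437 μg.

437 μg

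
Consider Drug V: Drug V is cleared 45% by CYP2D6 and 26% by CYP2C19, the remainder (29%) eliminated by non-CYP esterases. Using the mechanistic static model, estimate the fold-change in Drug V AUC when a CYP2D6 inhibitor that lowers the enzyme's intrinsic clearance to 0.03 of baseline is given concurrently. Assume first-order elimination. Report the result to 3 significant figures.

1.77

The CYP2D6 pathway (45% of clearance) drops to 0.03× activity: 0.45 × 0.03 = 0.0135.
CYP2C19 (26%) and the residual 29% are unaffected.
New clearance relative to baseline: 0.0135 + 0.26 + 0.29 = 0.5635.
AUC ratio = CL_old/CL_new = 1 / 0.5635 = 1.77.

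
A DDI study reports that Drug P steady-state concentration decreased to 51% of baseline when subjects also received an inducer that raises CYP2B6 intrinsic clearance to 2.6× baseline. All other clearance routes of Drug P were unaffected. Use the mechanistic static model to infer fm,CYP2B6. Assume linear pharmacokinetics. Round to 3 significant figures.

CL'/CL = 1 / 0.510 = 1.961
2.6·fm + (1 − fm) = 1.961
fm = (1.961 − 1) / (2.6 − 1) = 0.600

0.600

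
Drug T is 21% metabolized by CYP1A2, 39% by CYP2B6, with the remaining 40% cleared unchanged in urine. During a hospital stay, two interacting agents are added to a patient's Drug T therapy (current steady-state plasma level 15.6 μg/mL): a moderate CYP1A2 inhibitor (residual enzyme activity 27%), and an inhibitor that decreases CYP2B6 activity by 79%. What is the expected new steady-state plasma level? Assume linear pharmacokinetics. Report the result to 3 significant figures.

29.0 μg/mL

The CYP1A2 pathway (21% of clearance) is reduced to 0.27× activity: 0.21 × 0.27 = 0.0567.
The CYP2B6 pathway (39% of clearance) falls to 0.21× activity: 0.39 × 0.21 = 0.0819.
The remaining 40% of clearance is unaffected.
New clearance relative to baseline: 0.0567 + 0.0819 + 0.4 = 0.5386.
Dividing the baseline by the relative clearance: 15.6 / 0.5386 = 29.0 μg/mL.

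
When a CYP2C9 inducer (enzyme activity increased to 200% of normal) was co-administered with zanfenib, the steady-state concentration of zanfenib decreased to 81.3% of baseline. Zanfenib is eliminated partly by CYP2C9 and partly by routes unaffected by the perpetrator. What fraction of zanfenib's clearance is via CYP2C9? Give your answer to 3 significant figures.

0.230

CL'/CL = 1 / 0.813 = 1.23
2·fm + (1 − fm) = 1.23
fm = (1.23 − 1) / (2 − 1) = 0.230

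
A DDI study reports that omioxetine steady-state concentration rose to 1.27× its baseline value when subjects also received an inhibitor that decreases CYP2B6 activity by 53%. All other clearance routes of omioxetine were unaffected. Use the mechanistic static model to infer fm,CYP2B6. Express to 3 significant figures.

0.401

Let fm be the CYP2B6 fraction. New clearance relative to baseline = fm × 0.47 + (1 − fm).
Steady-state concentration ratio = 1 / (new CL fraction), so new CL fraction = 1 / 1.27 = 0.7874.
fm × 0.47 + 1 − fm = 0.7874  ⇒  fm × (0.47 − 1) = −0.2126  ⇒  fm = 0.401.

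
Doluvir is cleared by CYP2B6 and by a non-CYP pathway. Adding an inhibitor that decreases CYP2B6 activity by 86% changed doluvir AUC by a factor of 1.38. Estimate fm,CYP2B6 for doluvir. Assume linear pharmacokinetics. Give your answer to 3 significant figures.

0.320

Call the CYP2B6 fraction fm. After the interaction, CL_new/CL_old = fm × 0.14 + (1 − fm).
AUC ratio = 1 / (new CL fraction), so new CL fraction = 1 / 1.38 = 0.7246.
fm × 0.14 + 1 − fm = 0.7246  ⇒  fm × (0.14 − 1) = −0.2754  ⇒  fm = 0.320.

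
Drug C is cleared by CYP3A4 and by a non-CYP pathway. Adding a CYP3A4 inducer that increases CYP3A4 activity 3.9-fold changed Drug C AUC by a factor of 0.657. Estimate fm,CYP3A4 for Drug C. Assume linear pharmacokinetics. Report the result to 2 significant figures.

0.18

Let fm be the CYP3A4 fraction. New clearance relative to baseline = fm × 3.9 + (1 − fm).
AUC ratio = 1 / (new CL fraction), so new CL fraction = 1 / 0.657 = 1.522.
fm × 3.9 + 1 − fm = 1.522  ⇒  fm × (3.9 − 1) = 0.5221  ⇒  fm = 0.18.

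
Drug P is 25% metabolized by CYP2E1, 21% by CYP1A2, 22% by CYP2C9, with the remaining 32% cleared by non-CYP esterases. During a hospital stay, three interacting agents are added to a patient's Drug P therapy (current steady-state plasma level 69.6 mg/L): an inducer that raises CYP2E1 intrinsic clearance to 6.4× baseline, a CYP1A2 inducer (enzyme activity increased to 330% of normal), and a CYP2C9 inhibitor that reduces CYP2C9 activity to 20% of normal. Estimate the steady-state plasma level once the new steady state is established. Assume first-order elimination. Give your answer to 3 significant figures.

26.2 mg/L

CYP2E1: 0.25 × 6.4 = 1.6
CYP1A2: 0.21 × 3.3 = 0.693
CYP2C9: 0.22 × 0.2 = 0.044
Other: 0.32 (unchanged)
New clearance relative to baseline: 1.6 + 0.693 + 0.044 + 0.32 = 2.657.
New steady-state plasma level = 69.6 / 2.657 = 26.2 mg/L (concentration scales inversely with clearance).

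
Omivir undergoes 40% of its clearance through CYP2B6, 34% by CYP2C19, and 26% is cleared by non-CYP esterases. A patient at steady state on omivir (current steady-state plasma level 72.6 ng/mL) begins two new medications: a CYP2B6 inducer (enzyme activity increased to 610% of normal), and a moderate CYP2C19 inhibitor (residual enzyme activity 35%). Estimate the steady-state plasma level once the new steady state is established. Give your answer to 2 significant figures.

26 ng/mL

The CYP2B6 pathway (40% of clearance) increases to 6.1× activity: 0.4 × 6.1 = 2.44.
The CYP2C19 pathway (34% of clearance) falls to 0.35× activity: 0.34 × 0.35 = 0.119.
The remaining 26% of clearance is unaffected.
Relative clearance = 2.44 + 0.119 + 0.26 = 2.819.
Dividing the baseline by the relative clearance: 72.6 / 2.819 = 26 ng/mL.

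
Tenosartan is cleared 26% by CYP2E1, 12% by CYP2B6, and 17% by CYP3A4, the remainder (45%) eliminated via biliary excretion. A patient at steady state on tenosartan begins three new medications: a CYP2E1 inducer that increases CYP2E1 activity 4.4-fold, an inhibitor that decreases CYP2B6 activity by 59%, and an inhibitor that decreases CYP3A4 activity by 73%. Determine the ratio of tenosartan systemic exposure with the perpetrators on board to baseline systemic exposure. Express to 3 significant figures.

The CYP2E1 pathway (26% of clearance) is boosted to 4.4× activity: 0.26 × 4.4 = 1.144.
The CYP2B6 pathway (12% of clearance) drops to 0.41× activity: 0.12 × 0.41 = 0.0492.
The CYP3A4 pathway (17% of clearance) is reduced to 0.27× activity: 0.17 × 0.27 = 0.0459.
Non-CYP routes (45%) are unchanged.
CL_new/CL_old = 1.144 + 0.0492 + 0.0459 + 0.45 = 1.6891.
Because systemic exposure varies inversely with clearance, the combined effect is 1 / 1.6891 = 0.592.

0.592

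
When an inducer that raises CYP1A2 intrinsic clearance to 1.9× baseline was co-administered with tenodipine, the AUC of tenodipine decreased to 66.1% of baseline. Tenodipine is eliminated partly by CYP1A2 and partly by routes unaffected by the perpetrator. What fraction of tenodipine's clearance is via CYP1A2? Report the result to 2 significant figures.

0.57

CL'/CL = 1 / 0.661 = 1.513
1.9·fm + (1 − fm) = 1.513
fm = (1.513 − 1) / (1.9 − 1) = 0.57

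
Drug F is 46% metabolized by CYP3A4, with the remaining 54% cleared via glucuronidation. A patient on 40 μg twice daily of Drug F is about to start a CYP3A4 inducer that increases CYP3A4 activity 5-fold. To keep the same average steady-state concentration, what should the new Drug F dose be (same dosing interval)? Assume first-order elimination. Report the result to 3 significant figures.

114 μg

The CYP3A4 pathway (46% of clearance) is boosted to 5× activity: 0.46 × 5 = 2.3.
The remaining 54% of clearance is unaffected.
New clearance relative to baseline: 2.3 + 0.54 = 2.84.
To maintain the same steady-state level, dose must scale with clearance: new dose = 40 × 2.84 = 114 μg.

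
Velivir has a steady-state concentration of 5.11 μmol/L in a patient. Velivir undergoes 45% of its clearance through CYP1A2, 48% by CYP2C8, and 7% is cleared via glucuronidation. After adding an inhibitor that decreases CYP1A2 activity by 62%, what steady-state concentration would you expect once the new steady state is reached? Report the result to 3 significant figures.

7.09 μmol/L

The CYP1A2 pathway (45% of clearance) falls to 0.38× activity: 0.45 × 0.38 = 0.171.
CYP2C8 (48%) and the residual 7% are unaffected.
New clearance relative to baseline: 0.171 + 0.48 + 0.07 = 0.721.
New steady-state concentration = baseline ÷ relative clearance = 5.11 / 0.721 = 7.09 μmol/L.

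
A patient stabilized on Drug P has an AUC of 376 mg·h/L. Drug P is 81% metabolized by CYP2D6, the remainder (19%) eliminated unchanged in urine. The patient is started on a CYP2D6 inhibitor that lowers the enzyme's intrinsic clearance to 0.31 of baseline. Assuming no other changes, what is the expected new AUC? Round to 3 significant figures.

852 mg·h/L

CYP2D6: 0.81 × 0.31 = 0.2511
Other: 0.19 (unchanged)
New clearance relative to baseline: 0.2511 + 0.19 = 0.4411.
AUC ∝ 1/CL, so new value = 376 / 0.4411 = 852 mg·h/L.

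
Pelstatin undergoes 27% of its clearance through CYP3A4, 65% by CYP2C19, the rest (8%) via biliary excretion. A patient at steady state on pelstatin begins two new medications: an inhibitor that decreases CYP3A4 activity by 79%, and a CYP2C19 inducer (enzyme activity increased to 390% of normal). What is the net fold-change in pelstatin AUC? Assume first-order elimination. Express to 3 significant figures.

The CYP3A4 pathway (27% of clearance) is reduced to 0.21× activity: 0.27 × 0.21 = 0.0567.
The CYP2C19 pathway (65% of clearance) is boosted to 3.9× activity: 0.65 × 3.9 = 2.535.
Non-CYP routes (8%) are unchanged.
CL_new/CL_old = 0.0567 + 2.535 + 0.08 = 2.6717.
Because AUC varies inversely with clearance, the combined effect is 1 / 2.6717 = 0.374.

0.374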